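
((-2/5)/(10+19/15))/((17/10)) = -60/2873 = -0.02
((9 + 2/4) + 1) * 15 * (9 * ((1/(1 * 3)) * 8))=3780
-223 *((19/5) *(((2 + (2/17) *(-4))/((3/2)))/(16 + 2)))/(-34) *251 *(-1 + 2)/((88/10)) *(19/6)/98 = 262681289/201879216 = 1.30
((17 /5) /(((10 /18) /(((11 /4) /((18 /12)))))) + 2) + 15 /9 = 2233 /150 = 14.89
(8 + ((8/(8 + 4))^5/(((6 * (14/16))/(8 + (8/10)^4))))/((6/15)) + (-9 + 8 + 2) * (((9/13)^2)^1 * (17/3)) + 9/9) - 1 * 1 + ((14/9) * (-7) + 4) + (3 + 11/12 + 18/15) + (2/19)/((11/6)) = 95413881859/10013503500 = 9.53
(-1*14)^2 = 196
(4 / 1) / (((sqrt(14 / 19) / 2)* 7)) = 4* sqrt(266) / 49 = 1.33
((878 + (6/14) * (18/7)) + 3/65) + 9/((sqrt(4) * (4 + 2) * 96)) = 879.16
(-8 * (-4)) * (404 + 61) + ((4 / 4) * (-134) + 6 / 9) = 44240 / 3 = 14746.67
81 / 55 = 1.47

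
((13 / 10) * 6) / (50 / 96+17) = 0.45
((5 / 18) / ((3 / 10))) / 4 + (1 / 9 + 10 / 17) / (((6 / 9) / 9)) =17759 / 1836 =9.67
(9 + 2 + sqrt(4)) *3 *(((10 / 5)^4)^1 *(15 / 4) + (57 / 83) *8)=212004 / 83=2554.27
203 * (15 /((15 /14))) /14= 203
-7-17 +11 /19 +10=-255 /19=-13.42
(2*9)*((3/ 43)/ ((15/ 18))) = 324/ 215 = 1.51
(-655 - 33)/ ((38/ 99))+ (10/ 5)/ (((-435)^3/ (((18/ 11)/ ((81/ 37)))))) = -277521479831812/ 154830517875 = -1792.42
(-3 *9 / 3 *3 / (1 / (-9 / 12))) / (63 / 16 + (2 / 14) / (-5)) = 11340 / 2189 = 5.18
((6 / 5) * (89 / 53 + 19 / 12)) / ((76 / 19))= 415 / 424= 0.98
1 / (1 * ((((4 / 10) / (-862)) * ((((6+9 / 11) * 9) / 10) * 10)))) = -4741 / 135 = -35.12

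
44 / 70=22 / 35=0.63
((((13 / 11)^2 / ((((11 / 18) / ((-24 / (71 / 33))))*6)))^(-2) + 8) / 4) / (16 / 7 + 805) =75138989863 / 30120779729664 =0.00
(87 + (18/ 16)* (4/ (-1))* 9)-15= 63/ 2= 31.50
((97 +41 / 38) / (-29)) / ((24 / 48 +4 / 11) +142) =-40997 / 1731793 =-0.02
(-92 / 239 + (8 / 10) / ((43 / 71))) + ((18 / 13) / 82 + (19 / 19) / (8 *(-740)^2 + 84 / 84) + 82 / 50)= 1555497482649271 / 599911379261025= 2.59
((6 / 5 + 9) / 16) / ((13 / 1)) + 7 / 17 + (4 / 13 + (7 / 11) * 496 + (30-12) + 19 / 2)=66882617 / 194480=343.90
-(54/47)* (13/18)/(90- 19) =-39/3337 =-0.01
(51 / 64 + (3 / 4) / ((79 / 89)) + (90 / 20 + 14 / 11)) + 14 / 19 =8613597 / 1056704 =8.15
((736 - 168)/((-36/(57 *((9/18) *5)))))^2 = 45495025/9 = 5055002.78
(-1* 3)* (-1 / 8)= 3 / 8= 0.38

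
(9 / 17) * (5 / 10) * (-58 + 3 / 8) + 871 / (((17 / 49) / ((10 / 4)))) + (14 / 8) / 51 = 300533 / 48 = 6261.10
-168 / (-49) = 24 / 7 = 3.43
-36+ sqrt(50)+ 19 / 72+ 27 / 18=-27.17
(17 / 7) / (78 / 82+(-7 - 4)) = -697 / 2884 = -0.24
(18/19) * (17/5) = 306/95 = 3.22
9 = 9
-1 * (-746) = 746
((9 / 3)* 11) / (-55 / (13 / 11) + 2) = -143 / 193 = -0.74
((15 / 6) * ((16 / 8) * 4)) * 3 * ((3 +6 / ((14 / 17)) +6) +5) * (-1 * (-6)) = 53640 / 7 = 7662.86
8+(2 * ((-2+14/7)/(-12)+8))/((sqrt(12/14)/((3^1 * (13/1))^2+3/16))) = 26297.12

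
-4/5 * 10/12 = -2/3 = -0.67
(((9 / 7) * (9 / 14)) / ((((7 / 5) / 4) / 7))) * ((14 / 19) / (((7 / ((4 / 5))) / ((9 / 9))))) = 1296 / 931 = 1.39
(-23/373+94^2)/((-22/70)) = -115353175/4103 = -28114.35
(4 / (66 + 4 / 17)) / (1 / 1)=34 / 563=0.06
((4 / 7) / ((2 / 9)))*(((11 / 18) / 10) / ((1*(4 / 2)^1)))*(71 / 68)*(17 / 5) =781 / 2800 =0.28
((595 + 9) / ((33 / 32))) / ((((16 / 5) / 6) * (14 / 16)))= 96640 / 77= 1255.06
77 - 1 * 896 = -819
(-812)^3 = -535387328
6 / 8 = 0.75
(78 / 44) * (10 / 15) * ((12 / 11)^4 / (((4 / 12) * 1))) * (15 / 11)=12130560 / 1771561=6.85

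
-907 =-907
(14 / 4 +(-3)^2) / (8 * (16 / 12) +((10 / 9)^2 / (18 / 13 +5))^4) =51073127580386025 / 43588114401929408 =1.17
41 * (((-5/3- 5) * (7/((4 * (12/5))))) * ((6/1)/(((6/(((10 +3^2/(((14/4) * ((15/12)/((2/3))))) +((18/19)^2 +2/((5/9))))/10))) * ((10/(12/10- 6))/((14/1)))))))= 57544648/27075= 2125.38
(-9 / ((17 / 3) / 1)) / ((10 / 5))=-27 / 34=-0.79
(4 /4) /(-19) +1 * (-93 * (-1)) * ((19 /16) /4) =33509 /1216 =27.56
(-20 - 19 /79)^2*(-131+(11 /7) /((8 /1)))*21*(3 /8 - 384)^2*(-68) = 8996394874835800575 /798848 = 11261710456602.26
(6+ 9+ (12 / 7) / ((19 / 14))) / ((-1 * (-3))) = 103 / 19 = 5.42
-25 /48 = -0.52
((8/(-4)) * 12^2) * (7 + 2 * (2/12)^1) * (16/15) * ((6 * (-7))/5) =473088/25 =18923.52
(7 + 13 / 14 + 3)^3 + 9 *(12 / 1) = 1413.24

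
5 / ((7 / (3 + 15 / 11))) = 3.12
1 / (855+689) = 1 / 1544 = 0.00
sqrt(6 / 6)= 1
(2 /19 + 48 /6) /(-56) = -11 /76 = -0.14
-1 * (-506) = 506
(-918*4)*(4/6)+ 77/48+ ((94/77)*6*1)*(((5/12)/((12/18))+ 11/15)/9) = -135566897/55440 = -2445.29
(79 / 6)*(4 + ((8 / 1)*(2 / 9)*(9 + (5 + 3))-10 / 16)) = 191101 / 432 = 442.36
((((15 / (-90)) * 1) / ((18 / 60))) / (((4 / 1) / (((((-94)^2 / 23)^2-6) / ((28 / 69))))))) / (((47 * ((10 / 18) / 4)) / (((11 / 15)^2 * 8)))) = -18893356724 / 567525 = -33290.79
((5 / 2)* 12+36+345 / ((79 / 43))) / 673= 0.38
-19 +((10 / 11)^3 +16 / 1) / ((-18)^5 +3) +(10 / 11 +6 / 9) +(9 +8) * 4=127198565099 / 2515011015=50.58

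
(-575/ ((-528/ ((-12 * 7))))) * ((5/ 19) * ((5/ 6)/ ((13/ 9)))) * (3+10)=-180.55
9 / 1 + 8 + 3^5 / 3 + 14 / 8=399 / 4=99.75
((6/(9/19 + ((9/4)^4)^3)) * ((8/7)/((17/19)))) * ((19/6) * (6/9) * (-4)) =-7364795170816/1915773451145631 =-0.00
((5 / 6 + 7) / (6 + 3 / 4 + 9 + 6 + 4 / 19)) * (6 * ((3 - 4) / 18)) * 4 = -7144 / 15021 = -0.48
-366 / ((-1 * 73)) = 366 / 73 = 5.01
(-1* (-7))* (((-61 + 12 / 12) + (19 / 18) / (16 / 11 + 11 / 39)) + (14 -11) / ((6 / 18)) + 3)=-1482901 / 4470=-331.75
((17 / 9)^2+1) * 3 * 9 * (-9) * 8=-8880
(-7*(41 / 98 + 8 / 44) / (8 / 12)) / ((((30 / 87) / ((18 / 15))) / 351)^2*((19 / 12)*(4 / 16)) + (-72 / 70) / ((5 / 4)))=542999623268700 / 70900453452433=7.66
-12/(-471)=4/157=0.03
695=695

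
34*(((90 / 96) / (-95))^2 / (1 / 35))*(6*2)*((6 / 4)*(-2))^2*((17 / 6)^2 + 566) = 331983225 / 46208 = 7184.54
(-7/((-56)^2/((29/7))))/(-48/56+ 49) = -29/150976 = -0.00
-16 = -16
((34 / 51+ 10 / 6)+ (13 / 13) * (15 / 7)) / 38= 47 / 399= 0.12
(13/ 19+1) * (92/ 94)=1472/ 893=1.65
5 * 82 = 410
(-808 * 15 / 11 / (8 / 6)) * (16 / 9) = -1469.09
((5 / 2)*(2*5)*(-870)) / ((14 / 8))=-12428.57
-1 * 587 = -587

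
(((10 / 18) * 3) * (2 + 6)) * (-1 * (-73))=2920 / 3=973.33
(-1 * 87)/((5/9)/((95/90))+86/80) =-66120/1217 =-54.33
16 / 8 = 2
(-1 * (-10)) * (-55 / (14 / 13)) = -3575 / 7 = -510.71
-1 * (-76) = 76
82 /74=41 /37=1.11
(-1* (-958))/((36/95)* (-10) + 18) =67.41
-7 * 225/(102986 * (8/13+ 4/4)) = -75/7922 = -0.01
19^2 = 361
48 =48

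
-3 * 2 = -6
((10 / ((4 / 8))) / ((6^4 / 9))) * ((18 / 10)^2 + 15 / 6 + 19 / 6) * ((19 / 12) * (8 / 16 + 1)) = 3173 / 1080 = 2.94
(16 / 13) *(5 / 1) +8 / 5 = 504 / 65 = 7.75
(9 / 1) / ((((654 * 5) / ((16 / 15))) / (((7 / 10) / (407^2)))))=28 / 2256967625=0.00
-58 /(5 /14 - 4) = 812 /51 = 15.92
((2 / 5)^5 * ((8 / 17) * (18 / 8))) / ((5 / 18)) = 10368 / 265625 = 0.04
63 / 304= 0.21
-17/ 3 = -5.67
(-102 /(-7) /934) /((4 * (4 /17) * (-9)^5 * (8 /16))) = -289 /514749816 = -0.00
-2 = -2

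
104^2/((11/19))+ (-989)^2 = 996803.18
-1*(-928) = 928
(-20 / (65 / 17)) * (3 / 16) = -0.98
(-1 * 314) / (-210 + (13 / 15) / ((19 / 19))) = 1.50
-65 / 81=-0.80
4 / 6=2 / 3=0.67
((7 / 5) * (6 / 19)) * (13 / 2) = 273 / 95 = 2.87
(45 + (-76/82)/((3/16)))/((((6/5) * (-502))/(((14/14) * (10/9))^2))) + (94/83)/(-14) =-0.16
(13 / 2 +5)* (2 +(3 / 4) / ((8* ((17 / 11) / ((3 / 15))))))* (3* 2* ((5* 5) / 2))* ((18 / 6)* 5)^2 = 424841625 / 1088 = 390479.43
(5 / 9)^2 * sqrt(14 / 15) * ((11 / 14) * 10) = 275 * sqrt(210) / 1701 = 2.34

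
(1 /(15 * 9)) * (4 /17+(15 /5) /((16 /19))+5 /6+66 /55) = 23791 /550800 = 0.04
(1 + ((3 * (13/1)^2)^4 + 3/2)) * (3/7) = 396445130421/14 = 28317509315.79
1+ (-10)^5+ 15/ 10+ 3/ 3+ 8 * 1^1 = -199977/ 2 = -99988.50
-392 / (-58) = 196 / 29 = 6.76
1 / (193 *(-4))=-1 / 772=-0.00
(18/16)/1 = 9/8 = 1.12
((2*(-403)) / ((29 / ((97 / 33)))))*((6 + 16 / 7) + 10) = -10007296 / 6699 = -1493.85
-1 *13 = -13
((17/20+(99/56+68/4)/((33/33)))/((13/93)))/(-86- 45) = -510849/476840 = -1.07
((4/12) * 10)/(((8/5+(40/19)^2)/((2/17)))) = 9025/138822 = 0.07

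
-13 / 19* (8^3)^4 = -893353197568 / 19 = -47018589345.68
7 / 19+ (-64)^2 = 77831 / 19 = 4096.37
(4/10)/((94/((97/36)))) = 97/8460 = 0.01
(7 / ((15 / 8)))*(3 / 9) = 56 / 45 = 1.24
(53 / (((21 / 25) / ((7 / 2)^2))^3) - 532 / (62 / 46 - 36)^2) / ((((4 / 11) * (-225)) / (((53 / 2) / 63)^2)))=-796437815055211087 / 2240505119462400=-355.47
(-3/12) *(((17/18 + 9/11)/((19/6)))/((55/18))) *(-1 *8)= 4188/11495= 0.36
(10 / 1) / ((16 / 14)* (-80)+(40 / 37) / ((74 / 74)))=-259 / 2340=-0.11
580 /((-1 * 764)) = -145 /191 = -0.76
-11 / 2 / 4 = -1.38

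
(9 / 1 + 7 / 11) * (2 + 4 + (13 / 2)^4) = 1518821 / 88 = 17259.33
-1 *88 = -88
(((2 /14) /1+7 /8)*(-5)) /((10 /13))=-741 /112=-6.62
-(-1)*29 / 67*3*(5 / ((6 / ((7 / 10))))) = 203 / 268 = 0.76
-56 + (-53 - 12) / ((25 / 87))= -1411 / 5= -282.20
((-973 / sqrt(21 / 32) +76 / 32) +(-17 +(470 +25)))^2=321291803 / 192 - 178059*sqrt(42)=519440.60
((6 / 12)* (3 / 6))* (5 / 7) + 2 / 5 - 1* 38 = -5239 / 140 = -37.42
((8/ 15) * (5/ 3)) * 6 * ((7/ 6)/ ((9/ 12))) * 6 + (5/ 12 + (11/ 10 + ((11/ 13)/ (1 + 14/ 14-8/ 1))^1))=119699/ 2340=51.15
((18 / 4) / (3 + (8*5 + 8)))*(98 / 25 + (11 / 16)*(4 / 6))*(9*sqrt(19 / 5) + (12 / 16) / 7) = 7881 / 190400 + 23643*sqrt(95) / 34000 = 6.82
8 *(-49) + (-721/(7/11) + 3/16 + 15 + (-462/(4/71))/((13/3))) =-707665/208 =-3402.24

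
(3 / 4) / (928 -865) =1 / 84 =0.01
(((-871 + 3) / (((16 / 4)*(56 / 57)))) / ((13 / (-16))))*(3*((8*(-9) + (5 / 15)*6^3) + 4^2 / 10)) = 84816 / 65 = 1304.86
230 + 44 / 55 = 1154 / 5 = 230.80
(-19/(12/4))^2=361/9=40.11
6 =6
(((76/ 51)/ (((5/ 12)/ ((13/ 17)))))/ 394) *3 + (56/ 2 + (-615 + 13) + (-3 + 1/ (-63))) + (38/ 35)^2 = -361432000292/ 627686325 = -575.82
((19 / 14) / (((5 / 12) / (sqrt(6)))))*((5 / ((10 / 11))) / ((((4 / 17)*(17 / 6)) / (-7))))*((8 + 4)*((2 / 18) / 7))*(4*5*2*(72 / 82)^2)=-13001472*sqrt(6) / 11767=-2706.46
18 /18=1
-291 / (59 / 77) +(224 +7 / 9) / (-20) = -4152617 / 10620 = -391.02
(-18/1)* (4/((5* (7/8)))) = -16.46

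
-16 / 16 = -1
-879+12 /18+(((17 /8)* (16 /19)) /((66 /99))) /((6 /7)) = -99773 /114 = -875.20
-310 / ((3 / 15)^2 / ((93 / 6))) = -120125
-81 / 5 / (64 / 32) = -81 / 10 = -8.10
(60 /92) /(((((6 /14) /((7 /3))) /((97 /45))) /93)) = 147343 /207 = 711.80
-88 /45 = -1.96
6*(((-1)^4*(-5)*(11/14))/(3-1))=-165/14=-11.79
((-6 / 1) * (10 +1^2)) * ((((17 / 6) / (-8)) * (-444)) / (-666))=187 / 12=15.58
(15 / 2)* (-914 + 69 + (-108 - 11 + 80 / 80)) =-14445 / 2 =-7222.50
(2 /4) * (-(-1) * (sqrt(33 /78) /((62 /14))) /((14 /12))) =3 * sqrt(286) /806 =0.06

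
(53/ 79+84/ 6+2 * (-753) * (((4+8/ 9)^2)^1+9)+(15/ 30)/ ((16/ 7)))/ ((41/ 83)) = -280624488439/ 2798496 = -100276.89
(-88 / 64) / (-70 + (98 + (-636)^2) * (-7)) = 11 / 22657824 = 0.00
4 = 4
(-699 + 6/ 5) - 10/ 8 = -13981/ 20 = -699.05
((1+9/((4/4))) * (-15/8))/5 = -15/4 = -3.75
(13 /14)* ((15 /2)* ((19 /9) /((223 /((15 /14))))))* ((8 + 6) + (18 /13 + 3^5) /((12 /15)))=22.57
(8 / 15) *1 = 8 / 15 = 0.53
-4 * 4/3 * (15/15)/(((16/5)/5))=-25/3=-8.33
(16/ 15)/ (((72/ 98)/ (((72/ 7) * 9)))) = 134.40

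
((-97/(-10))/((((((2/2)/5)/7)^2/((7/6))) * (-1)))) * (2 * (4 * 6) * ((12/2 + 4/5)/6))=-2262428/3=-754142.67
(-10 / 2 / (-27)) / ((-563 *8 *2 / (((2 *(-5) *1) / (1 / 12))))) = 25 / 10134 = 0.00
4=4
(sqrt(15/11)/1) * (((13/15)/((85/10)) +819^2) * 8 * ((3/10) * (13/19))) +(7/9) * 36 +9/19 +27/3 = 712/19 +8894292212 * sqrt(165)/88825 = 1286266.04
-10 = -10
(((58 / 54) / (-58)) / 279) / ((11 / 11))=-1 / 15066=-0.00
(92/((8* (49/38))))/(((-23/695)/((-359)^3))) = 610972624195/49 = 12468829065.20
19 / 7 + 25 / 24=631 / 168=3.76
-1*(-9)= 9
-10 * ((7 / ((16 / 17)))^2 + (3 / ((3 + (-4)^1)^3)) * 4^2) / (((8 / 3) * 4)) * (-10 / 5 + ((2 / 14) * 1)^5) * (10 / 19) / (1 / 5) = 23608930875 / 653993984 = 36.10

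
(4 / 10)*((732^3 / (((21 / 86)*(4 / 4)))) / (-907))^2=1254498702810.94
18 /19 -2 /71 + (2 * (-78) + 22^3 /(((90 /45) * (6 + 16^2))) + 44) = -16039050 /176719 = -90.76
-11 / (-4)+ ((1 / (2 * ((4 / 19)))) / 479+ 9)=45045 / 3832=11.75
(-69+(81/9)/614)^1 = -42357/614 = -68.99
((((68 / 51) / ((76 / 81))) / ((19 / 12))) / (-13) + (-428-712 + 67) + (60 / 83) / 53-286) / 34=-28057028709 / 701913238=-39.97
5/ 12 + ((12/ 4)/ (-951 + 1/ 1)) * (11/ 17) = 40177/ 96900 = 0.41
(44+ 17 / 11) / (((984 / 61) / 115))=1171505 / 3608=324.70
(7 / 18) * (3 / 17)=7 / 102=0.07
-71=-71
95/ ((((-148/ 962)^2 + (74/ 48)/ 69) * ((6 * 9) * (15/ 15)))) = 1477060/ 38631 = 38.24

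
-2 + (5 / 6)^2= -47 / 36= -1.31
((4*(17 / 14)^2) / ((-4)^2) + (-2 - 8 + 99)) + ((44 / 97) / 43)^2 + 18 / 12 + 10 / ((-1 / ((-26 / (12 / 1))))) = 112.54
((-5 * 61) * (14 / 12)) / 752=-2135 / 4512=-0.47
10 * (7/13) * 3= 210/13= 16.15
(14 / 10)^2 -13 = -276 / 25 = -11.04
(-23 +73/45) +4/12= -947/45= -21.04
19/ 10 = 1.90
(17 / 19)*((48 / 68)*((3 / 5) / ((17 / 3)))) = 108 / 1615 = 0.07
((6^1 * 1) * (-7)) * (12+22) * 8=-11424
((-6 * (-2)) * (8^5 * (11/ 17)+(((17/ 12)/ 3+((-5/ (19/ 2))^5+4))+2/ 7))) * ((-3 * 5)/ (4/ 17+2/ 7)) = -1124806424393105/ 153518138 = -7326863.39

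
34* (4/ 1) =136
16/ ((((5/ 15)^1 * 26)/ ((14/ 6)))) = 56/ 13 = 4.31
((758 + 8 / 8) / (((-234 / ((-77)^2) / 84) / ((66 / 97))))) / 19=-1386034188 / 23959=-57850.25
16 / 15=1.07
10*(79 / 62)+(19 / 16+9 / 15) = 36033 / 2480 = 14.53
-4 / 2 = -2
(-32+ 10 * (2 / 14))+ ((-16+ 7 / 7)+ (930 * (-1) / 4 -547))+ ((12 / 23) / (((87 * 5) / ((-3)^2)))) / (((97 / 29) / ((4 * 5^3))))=-25719881 / 31234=-823.46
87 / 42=29 / 14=2.07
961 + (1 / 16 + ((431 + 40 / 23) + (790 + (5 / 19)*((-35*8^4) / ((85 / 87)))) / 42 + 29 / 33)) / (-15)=9080461521 / 9152528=992.13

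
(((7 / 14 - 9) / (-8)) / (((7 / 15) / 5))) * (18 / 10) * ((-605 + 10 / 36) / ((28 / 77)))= -4361775 / 128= -34076.37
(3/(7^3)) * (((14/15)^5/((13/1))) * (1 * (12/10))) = 3136/5484375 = 0.00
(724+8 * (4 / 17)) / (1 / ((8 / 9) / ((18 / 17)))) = 49360 / 81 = 609.38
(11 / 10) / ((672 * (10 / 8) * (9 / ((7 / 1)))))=11 / 10800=0.00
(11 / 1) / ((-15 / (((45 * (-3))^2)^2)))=-243577125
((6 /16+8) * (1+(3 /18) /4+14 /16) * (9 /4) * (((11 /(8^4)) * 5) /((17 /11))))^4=61195159681515419371700625 /6310668336252090206289657856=0.01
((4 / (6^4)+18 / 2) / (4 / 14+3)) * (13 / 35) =37921 / 37260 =1.02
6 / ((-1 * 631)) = -6 / 631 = -0.01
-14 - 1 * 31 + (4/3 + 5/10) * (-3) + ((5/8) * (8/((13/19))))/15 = -3901/78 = -50.01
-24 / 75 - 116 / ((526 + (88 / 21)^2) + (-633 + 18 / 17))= 16440556 / 16564825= 0.99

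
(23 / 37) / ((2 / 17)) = 391 / 74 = 5.28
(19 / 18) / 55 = 19 / 990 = 0.02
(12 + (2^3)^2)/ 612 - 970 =-148391/ 153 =-969.88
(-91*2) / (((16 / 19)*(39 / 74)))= -4921 / 12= -410.08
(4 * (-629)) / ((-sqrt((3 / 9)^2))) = 7548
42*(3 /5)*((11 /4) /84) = 33 /40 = 0.82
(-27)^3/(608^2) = -19683/369664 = -0.05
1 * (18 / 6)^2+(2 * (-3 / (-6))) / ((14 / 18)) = 72 / 7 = 10.29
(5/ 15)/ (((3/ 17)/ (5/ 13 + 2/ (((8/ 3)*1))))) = 1003/ 468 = 2.14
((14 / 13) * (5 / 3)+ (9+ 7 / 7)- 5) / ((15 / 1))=53 / 117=0.45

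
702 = 702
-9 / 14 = -0.64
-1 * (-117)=117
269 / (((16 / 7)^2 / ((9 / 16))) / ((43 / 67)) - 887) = -5101047 / 16545749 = -0.31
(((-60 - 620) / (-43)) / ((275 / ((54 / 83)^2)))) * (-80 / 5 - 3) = -7534944 / 16292485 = -0.46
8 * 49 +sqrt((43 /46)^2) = 18075 /46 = 392.93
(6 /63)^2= 4 /441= 0.01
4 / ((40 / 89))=89 / 10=8.90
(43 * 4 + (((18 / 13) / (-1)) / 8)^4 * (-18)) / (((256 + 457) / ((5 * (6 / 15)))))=628739927 / 1303295552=0.48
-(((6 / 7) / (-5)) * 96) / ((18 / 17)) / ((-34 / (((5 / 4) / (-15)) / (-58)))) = -2 / 3045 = -0.00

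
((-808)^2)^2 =426231402496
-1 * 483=-483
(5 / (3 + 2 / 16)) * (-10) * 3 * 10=-480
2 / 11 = 0.18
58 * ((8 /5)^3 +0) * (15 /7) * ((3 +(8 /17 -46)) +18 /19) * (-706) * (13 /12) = 16190258.94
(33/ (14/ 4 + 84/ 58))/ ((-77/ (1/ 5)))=-174/ 10045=-0.02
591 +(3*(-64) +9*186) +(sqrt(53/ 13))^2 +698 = 36076/ 13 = 2775.08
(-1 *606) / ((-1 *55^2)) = 0.20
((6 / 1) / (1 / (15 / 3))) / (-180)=-0.17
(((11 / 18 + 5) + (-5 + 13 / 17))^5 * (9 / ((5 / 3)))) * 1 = 13225450646101 / 496836361440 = 26.62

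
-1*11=-11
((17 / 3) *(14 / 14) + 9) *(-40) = -1760 / 3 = -586.67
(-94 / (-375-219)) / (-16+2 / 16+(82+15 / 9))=376 / 161073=0.00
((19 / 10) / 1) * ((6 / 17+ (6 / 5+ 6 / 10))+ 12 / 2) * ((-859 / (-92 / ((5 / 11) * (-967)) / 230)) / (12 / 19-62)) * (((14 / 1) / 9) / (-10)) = -14693420917 / 396440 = -37063.42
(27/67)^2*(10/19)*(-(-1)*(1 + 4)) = 36450/85291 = 0.43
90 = 90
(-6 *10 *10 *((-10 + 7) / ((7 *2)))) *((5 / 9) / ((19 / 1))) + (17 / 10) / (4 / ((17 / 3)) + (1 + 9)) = 135491 / 34580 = 3.92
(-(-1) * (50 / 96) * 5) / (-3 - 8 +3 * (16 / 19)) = -2375 / 7728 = -0.31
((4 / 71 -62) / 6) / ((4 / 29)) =-21257 / 284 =-74.85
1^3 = 1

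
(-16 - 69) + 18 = -67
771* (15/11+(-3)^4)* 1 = 698526/11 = 63502.36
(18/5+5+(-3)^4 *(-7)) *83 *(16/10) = -1853888/25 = -74155.52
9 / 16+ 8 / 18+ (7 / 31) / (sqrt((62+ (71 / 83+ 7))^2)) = 13072837 / 12941136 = 1.01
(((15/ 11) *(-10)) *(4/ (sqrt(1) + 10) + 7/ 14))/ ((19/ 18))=-1350/ 121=-11.16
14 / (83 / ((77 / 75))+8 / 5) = 0.17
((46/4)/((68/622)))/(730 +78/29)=207437/1444864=0.14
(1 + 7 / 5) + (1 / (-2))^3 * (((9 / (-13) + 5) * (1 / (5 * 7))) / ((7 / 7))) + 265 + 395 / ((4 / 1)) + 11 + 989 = 71039 / 52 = 1366.13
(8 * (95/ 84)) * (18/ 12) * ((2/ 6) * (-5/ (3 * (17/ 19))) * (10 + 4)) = -18050/ 153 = -117.97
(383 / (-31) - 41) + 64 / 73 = -118758 / 2263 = -52.48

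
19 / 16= 1.19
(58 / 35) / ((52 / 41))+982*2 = 1788429 / 910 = 1965.31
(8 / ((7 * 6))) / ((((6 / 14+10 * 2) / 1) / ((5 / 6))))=10 / 1287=0.01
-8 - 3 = -11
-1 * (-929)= 929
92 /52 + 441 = 5756 /13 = 442.77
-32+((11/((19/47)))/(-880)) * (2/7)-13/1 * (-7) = 313833/5320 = 58.99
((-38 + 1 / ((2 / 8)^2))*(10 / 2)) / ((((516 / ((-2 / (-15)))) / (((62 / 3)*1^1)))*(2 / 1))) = -341 / 1161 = -0.29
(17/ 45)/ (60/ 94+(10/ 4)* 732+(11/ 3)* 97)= 799/ 4624035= 0.00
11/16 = 0.69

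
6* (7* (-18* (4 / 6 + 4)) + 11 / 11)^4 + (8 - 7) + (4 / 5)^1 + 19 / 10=7123667745697 / 10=712366774569.70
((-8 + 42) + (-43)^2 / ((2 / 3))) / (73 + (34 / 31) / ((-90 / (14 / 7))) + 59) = 21.27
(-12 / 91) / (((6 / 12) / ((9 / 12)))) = -18 / 91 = -0.20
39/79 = 0.49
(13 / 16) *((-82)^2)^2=36734893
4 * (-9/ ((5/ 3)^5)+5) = 53752/ 3125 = 17.20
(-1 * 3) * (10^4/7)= -30000/7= -4285.71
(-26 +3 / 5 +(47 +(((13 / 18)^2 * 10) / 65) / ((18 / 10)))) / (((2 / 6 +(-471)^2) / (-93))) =-4891459 / 539074440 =-0.01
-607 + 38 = -569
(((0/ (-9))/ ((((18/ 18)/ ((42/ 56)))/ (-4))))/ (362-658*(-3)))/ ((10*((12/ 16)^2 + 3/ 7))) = 0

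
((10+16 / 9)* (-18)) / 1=-212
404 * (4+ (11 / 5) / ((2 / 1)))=10302 / 5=2060.40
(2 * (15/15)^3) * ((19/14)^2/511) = 361/50078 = 0.01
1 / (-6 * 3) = -1 / 18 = -0.06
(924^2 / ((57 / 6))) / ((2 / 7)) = 5976432 / 19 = 314549.05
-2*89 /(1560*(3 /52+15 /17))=-1513 /12465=-0.12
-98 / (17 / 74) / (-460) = 1813 / 1955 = 0.93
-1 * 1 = -1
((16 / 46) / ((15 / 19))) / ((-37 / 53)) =-8056 / 12765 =-0.63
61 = 61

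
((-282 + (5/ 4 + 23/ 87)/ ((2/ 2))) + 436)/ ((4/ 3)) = 54119/ 464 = 116.64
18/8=9/4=2.25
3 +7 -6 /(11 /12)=38 /11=3.45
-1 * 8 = -8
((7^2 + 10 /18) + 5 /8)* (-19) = -68647 /72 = -953.43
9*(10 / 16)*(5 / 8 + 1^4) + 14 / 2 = 1033 / 64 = 16.14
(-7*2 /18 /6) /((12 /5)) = -35 /648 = -0.05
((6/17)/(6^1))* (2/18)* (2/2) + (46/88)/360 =239/29920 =0.01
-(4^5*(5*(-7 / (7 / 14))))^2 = -5138022400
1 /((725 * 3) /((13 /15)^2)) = 169 /489375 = 0.00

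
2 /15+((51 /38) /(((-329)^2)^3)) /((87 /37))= 2795033244948321719 /20962749337112342130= 0.13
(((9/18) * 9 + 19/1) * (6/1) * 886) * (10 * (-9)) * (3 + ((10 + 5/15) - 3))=-116181180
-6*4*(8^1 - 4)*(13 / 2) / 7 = -624 / 7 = -89.14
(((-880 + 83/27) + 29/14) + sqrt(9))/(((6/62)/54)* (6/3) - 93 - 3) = 10216391/1124886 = 9.08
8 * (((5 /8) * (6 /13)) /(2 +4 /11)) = 165 /169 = 0.98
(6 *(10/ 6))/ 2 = 5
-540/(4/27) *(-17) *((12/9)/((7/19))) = 1569780/7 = 224254.29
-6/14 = -3/7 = -0.43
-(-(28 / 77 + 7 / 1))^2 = -6561 / 121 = -54.22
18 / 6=3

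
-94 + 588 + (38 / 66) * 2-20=475.15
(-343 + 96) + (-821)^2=673794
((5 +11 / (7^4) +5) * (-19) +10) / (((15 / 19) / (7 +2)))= -24646173 / 12005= -2052.99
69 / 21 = 23 / 7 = 3.29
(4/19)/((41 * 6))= 2/2337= 0.00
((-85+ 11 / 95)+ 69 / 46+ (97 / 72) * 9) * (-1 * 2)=54157 / 380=142.52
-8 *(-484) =3872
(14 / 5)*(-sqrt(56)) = -28*sqrt(14) / 5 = -20.95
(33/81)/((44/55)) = 55/108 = 0.51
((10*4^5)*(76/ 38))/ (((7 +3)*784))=128/ 49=2.61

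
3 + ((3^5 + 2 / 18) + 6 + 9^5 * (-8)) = -4249259 / 9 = -472139.89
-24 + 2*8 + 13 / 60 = -467 / 60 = -7.78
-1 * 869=-869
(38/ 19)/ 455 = 2/ 455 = 0.00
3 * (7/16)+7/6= 119/48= 2.48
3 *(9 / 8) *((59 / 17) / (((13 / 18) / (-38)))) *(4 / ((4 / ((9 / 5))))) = -2451627 / 2210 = -1109.33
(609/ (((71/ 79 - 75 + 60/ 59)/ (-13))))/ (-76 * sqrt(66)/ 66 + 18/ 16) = -44871782592 * sqrt(66)/ 31025867357 - 43838550756/ 31025867357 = -13.16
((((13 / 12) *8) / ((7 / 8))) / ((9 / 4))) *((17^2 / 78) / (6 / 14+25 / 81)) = 22.12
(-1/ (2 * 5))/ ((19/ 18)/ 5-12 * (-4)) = -9/ 4339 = -0.00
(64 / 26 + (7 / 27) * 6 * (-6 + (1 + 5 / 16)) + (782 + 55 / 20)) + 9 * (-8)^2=423047 / 312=1355.92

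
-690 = -690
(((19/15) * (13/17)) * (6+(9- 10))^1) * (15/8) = 1235/136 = 9.08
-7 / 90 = -0.08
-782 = -782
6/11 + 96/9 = 370/33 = 11.21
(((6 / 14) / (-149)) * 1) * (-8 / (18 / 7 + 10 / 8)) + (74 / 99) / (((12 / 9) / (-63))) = -12385599 / 350746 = -35.31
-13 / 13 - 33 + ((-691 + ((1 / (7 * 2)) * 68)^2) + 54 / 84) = -68675 / 98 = -700.77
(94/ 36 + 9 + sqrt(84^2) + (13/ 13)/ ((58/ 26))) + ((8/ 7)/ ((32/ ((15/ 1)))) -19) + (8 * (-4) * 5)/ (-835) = 94933711/ 1220436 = 77.79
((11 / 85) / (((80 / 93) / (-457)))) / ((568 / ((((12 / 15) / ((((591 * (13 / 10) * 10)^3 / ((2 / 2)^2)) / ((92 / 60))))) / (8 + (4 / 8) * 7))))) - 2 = -10947873367026335837 / 5473936683513090000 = -2.00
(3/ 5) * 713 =2139/ 5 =427.80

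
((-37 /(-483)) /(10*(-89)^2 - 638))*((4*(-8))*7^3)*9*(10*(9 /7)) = -559440 /451789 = -1.24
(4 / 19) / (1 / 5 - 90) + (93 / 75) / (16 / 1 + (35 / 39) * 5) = 9914479 / 170406725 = 0.06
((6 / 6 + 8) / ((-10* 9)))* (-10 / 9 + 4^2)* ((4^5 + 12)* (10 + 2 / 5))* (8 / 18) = -14437696 / 2025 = -7129.73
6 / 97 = 0.06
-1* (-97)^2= -9409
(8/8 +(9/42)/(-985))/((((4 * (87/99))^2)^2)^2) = 19390155619688667/452093413604208803840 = 0.00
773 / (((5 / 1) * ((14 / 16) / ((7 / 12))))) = 1546 / 15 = 103.07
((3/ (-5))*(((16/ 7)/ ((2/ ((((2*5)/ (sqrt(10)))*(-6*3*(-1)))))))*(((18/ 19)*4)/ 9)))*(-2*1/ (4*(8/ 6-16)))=-1296*sqrt(10)/ 7315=-0.56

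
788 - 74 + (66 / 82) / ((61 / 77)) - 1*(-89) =2010844 / 2501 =804.02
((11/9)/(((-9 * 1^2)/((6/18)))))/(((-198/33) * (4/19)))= 209/5832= 0.04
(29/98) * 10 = 145/49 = 2.96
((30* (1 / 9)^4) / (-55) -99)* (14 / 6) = -16671515 / 72171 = -231.00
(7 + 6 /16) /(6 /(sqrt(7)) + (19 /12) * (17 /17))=-23541 /5314 + 6372 * sqrt(7) /2657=1.92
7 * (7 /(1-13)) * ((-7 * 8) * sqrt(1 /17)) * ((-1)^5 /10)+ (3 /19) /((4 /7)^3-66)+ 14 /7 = 856783 /428906-343 * sqrt(17) /255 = -3.55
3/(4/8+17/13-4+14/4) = 39/17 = 2.29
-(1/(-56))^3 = 1/175616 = 0.00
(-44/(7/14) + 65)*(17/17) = -23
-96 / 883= -0.11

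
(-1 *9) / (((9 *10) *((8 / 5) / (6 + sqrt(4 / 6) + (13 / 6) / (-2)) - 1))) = 0.14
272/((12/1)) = 22.67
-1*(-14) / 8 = 7 / 4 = 1.75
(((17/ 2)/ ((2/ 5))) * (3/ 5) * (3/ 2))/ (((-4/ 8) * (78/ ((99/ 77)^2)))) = -4131/ 5096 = -0.81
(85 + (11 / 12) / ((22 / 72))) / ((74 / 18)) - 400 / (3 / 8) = -1045.26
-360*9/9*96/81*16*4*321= -8765440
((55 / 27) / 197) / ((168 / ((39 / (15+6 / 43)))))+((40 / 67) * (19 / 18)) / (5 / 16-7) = -130776204775 / 1390136947416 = -0.09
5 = 5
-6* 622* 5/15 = -1244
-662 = -662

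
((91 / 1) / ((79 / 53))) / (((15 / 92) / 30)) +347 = 11580.32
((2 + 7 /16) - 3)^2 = 0.32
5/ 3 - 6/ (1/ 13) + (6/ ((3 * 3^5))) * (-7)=-18563/ 243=-76.39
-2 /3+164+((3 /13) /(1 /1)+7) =6652 /39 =170.56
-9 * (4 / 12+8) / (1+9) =-15 / 2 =-7.50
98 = 98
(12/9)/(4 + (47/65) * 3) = 260/1203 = 0.22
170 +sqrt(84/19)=2*sqrt(399)/19 +170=172.10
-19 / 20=-0.95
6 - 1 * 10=-4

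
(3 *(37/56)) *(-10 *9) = -4995/28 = -178.39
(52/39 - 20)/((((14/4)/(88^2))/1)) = -123904/3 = -41301.33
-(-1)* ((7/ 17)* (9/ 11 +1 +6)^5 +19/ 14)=461070496721/ 38330138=12028.93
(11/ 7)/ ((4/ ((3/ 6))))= 11/ 56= 0.20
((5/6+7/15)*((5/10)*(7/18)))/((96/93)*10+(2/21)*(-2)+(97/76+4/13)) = 4877509/226069890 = 0.02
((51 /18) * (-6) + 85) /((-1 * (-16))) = 17 /4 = 4.25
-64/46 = -1.39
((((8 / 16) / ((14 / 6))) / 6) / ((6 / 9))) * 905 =48.48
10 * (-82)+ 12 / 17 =-13928 / 17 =-819.29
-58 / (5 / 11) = -638 / 5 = -127.60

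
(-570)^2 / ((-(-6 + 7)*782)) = -162450 / 391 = -415.47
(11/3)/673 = 11/2019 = 0.01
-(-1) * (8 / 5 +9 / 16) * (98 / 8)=8477 / 320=26.49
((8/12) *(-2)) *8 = -32/3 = -10.67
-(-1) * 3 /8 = 3 /8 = 0.38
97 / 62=1.56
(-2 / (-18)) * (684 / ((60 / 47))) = 893 / 15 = 59.53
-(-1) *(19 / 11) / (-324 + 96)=-1 / 132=-0.01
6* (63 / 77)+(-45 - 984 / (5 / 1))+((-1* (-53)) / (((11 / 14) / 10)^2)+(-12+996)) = 5646001 / 605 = 9332.23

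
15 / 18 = 5 / 6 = 0.83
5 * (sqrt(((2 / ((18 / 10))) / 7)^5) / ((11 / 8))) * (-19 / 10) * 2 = -15200 * sqrt(70) / 916839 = -0.14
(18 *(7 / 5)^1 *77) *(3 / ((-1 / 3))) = -87318 / 5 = -17463.60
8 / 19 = 0.42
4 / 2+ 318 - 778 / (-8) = 1669 / 4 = 417.25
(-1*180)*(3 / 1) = -540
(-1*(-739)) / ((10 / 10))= 739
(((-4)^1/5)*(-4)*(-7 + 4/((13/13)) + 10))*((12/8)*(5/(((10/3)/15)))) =756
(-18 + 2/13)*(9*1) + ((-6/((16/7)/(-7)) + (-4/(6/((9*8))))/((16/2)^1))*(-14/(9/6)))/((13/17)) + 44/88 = -4045/13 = -311.15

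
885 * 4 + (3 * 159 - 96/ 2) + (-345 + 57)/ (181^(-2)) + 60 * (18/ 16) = -18862263/ 2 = -9431131.50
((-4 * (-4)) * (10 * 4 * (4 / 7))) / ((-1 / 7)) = -2560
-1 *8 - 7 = -15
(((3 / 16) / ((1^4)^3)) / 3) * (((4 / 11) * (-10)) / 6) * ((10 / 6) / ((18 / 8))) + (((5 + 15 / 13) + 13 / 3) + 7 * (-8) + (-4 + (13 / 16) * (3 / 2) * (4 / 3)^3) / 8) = -2116435 / 46332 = -45.68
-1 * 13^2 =-169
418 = 418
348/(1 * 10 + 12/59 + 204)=10266/6319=1.62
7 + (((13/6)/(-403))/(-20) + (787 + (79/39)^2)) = 1505255107/1886040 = 798.10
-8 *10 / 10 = -8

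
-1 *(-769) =769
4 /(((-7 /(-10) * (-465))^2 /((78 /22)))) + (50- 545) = -769198607 /1553937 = -495.00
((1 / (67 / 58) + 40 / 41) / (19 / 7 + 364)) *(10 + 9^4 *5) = 1161847890 / 7051549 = 164.76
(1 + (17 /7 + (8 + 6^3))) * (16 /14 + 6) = 79600 /49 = 1624.49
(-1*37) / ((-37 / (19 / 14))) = 19 / 14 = 1.36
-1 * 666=-666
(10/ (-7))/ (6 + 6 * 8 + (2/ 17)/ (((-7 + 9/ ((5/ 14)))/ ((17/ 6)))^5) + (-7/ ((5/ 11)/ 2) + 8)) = -173302641439200/ 3784930994047753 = -0.05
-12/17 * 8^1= -96/17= -5.65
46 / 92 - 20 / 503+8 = 8.46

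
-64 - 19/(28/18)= -1067/14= -76.21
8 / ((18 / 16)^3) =4096 / 729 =5.62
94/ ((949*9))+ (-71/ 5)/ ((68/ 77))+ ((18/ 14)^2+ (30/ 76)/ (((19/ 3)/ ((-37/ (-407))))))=-8142127595983/ 565045741260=-14.41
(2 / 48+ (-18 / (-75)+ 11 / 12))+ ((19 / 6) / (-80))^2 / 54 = 2981909 / 2488320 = 1.20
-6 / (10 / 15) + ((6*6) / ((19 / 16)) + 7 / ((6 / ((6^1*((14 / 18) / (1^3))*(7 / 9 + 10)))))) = 123112 / 1539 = 79.99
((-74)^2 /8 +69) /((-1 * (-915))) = 1507 /1830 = 0.82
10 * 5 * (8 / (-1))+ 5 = -395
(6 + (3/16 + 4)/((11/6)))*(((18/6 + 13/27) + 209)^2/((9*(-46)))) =-32913169/36432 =-903.41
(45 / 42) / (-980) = -3 / 2744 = -0.00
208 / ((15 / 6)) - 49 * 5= -809 / 5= -161.80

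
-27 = -27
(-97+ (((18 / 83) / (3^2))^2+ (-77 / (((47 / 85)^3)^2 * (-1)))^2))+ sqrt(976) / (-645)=5809770000939284592217160985436 / 800443127137546755502249 - 4 * sqrt(61) / 645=7258192.08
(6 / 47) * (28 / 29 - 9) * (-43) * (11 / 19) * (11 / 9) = 2424598 / 77691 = 31.21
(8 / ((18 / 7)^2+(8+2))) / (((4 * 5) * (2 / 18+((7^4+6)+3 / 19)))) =8379 / 837693505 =0.00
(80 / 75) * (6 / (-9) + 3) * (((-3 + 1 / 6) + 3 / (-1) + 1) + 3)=-616 / 135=-4.56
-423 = -423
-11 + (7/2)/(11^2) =-2655/242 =-10.97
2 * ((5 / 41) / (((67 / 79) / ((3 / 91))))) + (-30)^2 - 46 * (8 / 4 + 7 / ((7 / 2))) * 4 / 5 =940925278 / 1249885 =752.81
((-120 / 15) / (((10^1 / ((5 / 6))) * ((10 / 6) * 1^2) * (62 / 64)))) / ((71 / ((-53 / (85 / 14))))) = 47488 / 935425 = 0.05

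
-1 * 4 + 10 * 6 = 56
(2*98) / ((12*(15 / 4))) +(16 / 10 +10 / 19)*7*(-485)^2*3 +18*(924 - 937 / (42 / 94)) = 10482303.90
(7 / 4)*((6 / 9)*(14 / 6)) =49 / 18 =2.72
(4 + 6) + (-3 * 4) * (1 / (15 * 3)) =146 / 15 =9.73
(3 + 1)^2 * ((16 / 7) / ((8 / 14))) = 64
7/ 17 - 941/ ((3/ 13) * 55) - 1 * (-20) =-53.73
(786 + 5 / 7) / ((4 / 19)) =104633 / 28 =3736.89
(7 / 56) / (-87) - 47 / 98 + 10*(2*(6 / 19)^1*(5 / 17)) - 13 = -128039111 / 11015592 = -11.62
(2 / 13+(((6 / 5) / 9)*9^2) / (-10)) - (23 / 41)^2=-677906 / 546325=-1.24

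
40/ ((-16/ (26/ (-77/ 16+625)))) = -1040/ 9923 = -0.10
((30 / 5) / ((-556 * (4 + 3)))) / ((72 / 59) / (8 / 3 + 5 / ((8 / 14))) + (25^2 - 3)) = -24249 / 9785441540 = -0.00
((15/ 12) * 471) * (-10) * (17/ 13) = -200175/ 26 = -7699.04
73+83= 156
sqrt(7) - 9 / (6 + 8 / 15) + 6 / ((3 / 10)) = sqrt(7) + 1825 / 98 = 21.27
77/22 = 7/2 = 3.50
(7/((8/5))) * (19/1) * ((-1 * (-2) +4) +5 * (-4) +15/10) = -16625/16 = -1039.06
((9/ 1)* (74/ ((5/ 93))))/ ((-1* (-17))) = 61938/ 85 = 728.68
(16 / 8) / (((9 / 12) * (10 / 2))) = 8 / 15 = 0.53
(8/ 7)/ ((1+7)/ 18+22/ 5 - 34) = -45/ 1148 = -0.04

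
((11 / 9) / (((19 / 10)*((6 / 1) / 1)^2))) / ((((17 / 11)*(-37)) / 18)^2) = 13310 / 7517179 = 0.00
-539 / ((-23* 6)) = 539 / 138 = 3.91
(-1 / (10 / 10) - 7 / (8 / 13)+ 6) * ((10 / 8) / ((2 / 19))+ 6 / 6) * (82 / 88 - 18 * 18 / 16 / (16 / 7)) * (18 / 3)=87950979 / 22528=3904.07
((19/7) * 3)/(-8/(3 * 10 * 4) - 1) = -855/112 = -7.63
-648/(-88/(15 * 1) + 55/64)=622080/4807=129.41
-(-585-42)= 627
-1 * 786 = -786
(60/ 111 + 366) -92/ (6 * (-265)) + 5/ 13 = 366.98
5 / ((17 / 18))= 90 / 17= 5.29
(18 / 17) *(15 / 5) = 54 / 17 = 3.18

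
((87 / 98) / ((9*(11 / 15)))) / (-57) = -0.00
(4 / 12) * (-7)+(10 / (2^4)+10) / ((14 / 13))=2531 / 336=7.53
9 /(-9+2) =-9 /7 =-1.29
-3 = -3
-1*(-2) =2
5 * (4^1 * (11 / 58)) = 3.79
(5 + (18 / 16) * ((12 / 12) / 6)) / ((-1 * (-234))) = 83 / 3744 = 0.02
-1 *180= -180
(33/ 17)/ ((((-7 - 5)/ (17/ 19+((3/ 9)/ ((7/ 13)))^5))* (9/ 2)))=-420663562/ 11872481607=-0.04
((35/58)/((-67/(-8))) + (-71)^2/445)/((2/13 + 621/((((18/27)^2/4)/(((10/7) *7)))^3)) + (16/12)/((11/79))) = 4228637127/167922635435221490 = 0.00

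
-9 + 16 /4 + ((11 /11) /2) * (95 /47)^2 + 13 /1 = 44369 /4418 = 10.04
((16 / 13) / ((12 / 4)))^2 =256 / 1521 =0.17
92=92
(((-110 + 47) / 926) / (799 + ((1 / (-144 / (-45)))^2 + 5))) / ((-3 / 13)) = 4992 / 13615441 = 0.00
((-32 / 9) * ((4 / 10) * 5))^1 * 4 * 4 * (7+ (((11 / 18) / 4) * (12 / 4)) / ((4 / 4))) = -22912 / 27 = -848.59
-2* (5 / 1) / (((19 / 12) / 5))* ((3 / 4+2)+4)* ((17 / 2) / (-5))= 6885 / 19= 362.37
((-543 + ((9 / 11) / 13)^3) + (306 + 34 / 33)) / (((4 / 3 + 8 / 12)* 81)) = -1035035266 / 710582301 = -1.46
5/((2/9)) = 45/2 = 22.50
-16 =-16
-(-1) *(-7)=-7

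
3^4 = 81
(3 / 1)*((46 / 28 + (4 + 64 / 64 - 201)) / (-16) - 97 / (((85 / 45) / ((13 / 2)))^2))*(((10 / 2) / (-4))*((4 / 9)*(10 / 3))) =613102325 / 97104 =6313.87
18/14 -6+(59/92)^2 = -4.30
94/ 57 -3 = -77/ 57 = -1.35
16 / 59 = 0.27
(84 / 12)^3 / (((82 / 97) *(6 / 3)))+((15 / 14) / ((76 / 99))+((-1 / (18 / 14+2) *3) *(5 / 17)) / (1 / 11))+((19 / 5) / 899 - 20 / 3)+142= 77434302482953 / 230013429240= 336.65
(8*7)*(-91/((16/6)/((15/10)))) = -5733/2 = -2866.50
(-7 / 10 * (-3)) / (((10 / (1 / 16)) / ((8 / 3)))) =7 / 200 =0.04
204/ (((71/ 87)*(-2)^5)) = -4437/ 568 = -7.81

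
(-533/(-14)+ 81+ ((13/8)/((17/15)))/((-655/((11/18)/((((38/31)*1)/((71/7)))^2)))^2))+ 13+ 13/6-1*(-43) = 1118338345119698699653/6309599683441098240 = 177.24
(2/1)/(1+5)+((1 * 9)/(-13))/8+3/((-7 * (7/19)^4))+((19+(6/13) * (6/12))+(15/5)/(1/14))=200394611/5243784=38.22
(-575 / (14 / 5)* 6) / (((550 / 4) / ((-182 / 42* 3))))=8970 / 77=116.49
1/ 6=0.17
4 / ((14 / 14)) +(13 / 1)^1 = 17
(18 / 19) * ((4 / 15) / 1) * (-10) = -48 / 19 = -2.53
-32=-32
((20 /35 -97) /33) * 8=-1800 /77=-23.38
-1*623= -623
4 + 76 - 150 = -70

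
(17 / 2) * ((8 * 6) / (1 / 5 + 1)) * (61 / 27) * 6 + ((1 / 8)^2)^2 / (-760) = 129125580791 / 28016640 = 4608.89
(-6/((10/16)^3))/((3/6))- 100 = -18644/125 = -149.15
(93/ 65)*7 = 651/ 65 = 10.02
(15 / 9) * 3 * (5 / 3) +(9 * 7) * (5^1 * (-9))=-8480 / 3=-2826.67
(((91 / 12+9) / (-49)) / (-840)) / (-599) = -199 / 295858080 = -0.00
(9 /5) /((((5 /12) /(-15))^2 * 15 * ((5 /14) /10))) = 4354.56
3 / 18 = 1 / 6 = 0.17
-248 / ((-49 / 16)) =3968 / 49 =80.98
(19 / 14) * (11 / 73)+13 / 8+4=5.83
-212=-212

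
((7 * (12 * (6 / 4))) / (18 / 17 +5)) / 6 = 357 / 103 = 3.47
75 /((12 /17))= 425 /4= 106.25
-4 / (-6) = 2 / 3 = 0.67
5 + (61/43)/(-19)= 4024/817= 4.93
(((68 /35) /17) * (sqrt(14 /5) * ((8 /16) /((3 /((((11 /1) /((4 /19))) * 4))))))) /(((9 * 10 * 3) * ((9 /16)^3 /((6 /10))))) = 856064 * sqrt(70) /86113125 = 0.08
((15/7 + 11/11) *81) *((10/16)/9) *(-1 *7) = -495/4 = -123.75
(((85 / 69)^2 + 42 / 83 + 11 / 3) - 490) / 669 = -191381302 / 264364047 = -0.72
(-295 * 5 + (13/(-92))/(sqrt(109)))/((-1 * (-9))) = -1475/9 - 13 * sqrt(109)/90252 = -163.89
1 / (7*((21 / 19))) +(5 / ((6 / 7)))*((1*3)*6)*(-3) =-46286 / 147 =-314.87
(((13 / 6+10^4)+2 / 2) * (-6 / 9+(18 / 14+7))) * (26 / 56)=15604940 / 441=35385.35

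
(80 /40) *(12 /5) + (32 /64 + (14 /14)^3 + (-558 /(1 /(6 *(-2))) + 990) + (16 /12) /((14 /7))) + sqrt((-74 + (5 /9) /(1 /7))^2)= 698677 /90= 7763.08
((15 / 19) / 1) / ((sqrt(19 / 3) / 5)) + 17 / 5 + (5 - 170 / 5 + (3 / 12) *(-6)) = -271 / 10 + 75 *sqrt(57) / 361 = -25.53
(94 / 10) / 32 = 47 / 160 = 0.29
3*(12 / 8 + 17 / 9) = 10.17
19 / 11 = 1.73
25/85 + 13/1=226/17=13.29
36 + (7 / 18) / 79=51199 / 1422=36.00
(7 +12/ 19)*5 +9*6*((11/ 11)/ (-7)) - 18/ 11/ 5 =220301/ 7315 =30.12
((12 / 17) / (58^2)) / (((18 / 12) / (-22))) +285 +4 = 4131789 / 14297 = 289.00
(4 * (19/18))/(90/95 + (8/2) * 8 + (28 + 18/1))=361/6750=0.05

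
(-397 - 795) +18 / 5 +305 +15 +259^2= 66212.60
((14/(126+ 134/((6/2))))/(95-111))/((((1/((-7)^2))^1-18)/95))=97755/3608576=0.03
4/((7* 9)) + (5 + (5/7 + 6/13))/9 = 614/819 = 0.75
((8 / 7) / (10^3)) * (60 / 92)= 3 / 4025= 0.00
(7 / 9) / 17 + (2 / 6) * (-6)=-299 / 153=-1.95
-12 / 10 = -6 / 5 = -1.20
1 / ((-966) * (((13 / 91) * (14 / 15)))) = -5 / 644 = -0.01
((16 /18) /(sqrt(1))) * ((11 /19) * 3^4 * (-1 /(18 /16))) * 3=-111.16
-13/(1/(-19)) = 247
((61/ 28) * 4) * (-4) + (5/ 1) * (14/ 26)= -2927/ 91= -32.16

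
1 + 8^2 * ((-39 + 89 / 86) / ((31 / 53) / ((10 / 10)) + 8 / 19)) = -105167801 / 43559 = -2414.38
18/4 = 9/2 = 4.50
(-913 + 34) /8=-879 /8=-109.88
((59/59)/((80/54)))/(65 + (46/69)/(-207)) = 16767/1614520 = 0.01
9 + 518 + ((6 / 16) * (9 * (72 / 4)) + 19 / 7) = 16533 / 28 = 590.46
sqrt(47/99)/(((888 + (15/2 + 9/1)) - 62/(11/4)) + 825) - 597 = -597 + 2 * sqrt(517)/112659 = -597.00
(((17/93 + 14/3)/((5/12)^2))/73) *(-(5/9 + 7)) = -490688/169725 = -2.89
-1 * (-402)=402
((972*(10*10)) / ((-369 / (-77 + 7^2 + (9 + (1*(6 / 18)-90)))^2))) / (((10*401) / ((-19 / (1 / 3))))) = 726927840 / 16441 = 44214.33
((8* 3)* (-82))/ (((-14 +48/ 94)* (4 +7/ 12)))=31.83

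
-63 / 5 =-12.60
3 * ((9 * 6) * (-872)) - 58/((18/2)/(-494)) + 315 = -137765.44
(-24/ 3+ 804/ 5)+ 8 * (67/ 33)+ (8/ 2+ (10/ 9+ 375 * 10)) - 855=3069.15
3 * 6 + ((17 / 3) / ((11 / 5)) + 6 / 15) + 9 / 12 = 14339 / 660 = 21.73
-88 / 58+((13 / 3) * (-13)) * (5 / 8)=-25561 / 696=-36.73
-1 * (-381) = 381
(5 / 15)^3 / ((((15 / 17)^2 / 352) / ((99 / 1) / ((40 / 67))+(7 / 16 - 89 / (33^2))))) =8368092682 / 3007125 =2782.76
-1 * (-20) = 20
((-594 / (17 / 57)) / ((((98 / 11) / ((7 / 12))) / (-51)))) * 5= 931095 / 28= 33253.39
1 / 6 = 0.17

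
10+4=14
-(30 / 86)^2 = -225 / 1849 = -0.12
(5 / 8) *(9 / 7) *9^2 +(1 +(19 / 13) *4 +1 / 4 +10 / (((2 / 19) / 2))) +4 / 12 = 573341 / 2184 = 262.52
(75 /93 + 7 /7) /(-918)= -28 /14229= -0.00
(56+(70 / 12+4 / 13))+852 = 71303 / 78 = 914.14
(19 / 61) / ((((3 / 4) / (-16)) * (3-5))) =608 / 183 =3.32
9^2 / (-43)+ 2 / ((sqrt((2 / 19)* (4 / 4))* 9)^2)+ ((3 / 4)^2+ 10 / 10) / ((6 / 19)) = 367667 / 111456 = 3.30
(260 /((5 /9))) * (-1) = -468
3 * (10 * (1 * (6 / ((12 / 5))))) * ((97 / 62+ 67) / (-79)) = -318825 / 4898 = -65.09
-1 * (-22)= 22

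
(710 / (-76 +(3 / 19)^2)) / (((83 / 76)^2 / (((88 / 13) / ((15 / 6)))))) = -52111718912 / 2456279839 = -21.22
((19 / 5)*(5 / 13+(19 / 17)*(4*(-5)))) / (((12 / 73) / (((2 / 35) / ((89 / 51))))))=-1346777 / 80990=-16.63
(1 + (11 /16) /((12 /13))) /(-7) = -335 /1344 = -0.25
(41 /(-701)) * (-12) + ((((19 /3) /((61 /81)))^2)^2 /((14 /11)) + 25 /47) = 25108127995061263 /6386504927978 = 3931.43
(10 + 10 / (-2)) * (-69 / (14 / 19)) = -6555 / 14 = -468.21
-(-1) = 1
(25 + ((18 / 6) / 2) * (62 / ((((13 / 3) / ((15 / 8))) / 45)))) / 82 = 190925 / 8528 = 22.39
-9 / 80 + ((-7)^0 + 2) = 2.89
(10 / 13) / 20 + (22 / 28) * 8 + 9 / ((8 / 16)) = 4427 / 182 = 24.32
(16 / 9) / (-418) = -8 / 1881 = -0.00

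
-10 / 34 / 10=-1 / 34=-0.03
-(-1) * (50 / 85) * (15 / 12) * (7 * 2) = 175 / 17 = 10.29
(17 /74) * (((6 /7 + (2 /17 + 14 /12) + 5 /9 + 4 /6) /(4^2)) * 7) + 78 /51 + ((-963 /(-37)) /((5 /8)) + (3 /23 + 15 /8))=1896429079 /41664960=45.52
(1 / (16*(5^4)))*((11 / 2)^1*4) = 11 / 5000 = 0.00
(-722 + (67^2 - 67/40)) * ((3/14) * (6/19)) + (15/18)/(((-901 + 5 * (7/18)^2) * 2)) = 20809217097/81670120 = 254.80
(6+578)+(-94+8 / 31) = 15198 / 31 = 490.26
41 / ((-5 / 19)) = -779 / 5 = -155.80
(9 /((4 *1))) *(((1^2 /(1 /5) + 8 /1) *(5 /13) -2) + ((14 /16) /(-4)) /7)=855 /128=6.68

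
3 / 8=0.38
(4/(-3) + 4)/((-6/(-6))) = 8/3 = 2.67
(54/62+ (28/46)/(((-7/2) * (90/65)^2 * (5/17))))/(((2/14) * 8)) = 568547/1155060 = 0.49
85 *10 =850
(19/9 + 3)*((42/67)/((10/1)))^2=2254/112225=0.02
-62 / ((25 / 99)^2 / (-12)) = 7291944 / 625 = 11667.11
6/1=6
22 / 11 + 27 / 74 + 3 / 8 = 811 / 296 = 2.74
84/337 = 0.25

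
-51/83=-0.61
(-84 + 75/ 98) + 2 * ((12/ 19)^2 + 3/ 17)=-49367433/ 601426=-82.08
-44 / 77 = -4 / 7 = -0.57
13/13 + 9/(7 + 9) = 25/16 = 1.56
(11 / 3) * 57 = 209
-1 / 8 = -0.12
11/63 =0.17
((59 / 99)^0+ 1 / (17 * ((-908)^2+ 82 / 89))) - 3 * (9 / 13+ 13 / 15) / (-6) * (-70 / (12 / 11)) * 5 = -4039269749945 / 16216400538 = -249.09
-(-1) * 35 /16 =2.19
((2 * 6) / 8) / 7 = 3 / 14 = 0.21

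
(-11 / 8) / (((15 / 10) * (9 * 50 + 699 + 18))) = -11 / 14004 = -0.00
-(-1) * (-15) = -15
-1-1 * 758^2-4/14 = -4021957/7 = -574565.29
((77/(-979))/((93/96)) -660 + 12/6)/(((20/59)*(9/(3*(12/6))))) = -53561557/41385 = -1294.23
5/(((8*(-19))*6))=-0.01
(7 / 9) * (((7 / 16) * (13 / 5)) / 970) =637 / 698400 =0.00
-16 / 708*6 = -8 / 59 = -0.14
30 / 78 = 5 / 13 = 0.38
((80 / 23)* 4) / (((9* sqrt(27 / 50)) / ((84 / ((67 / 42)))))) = 110.77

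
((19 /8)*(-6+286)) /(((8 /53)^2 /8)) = 1867985 /8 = 233498.12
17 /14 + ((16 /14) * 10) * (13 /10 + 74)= 12065 /14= 861.79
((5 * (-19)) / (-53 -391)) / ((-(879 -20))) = -95 / 381396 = -0.00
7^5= 16807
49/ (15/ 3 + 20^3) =49/ 8005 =0.01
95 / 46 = 2.07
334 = 334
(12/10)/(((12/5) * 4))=0.12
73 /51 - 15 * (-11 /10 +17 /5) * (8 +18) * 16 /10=-365611 /255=-1433.77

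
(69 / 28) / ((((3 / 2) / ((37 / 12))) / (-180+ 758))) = 245939 / 84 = 2927.85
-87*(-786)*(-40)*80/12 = -18235200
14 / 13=1.08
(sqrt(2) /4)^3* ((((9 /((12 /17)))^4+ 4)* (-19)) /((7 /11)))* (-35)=7070705125* sqrt(2) /8192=1220640.51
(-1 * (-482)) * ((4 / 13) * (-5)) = -9640 / 13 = -741.54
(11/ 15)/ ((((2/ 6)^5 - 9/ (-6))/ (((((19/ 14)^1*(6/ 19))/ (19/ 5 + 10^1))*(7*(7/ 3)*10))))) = 41580/ 16813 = 2.47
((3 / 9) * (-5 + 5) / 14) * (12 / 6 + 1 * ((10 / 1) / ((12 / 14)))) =0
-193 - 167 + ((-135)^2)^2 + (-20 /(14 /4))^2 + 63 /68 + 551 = 1106726630799 /3332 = 332150849.58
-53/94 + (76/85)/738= -1658773/2948310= -0.56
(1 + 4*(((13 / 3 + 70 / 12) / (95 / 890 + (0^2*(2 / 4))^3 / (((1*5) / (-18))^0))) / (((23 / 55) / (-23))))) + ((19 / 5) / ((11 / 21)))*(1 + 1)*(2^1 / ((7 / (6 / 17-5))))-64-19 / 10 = -2242461659 / 106590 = -21038.20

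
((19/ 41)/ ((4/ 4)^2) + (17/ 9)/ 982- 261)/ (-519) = 94406819/ 188063802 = 0.50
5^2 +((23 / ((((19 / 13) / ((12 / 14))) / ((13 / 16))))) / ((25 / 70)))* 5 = 13561 / 76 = 178.43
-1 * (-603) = 603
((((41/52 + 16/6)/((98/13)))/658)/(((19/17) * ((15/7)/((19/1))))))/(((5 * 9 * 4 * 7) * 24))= 0.00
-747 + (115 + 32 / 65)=-631.51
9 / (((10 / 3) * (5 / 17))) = 459 / 50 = 9.18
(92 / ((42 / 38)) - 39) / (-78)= -929 / 1638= -0.57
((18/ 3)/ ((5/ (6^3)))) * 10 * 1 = 2592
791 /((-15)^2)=791 /225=3.52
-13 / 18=-0.72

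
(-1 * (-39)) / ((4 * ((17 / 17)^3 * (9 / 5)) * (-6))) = -65 / 72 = -0.90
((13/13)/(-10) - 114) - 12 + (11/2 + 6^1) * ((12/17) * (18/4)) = -15227/170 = -89.57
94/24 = 47/12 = 3.92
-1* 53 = -53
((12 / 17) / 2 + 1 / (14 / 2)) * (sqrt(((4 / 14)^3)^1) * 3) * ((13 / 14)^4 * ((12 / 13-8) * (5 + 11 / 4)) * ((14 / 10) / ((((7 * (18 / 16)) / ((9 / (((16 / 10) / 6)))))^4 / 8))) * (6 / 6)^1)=-44916702714000 * sqrt(14) / 4802079233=-34997.95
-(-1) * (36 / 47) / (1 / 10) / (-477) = -0.02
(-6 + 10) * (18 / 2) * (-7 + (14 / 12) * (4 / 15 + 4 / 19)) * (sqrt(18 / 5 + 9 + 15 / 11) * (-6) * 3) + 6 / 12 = 15602.52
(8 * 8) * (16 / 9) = 1024 / 9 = 113.78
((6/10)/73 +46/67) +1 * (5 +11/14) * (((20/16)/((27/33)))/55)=1171591/1369480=0.86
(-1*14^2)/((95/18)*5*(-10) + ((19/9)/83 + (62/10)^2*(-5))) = 244020/567799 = 0.43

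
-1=-1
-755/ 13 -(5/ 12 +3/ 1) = -9593/ 156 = -61.49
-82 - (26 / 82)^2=-138011 / 1681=-82.10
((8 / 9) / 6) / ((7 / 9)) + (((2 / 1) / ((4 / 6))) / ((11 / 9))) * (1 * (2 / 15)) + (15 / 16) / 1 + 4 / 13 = 423529 / 240240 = 1.76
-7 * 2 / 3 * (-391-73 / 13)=72184 / 39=1850.87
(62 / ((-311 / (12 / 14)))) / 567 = -124 / 411453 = -0.00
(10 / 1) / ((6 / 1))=5 / 3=1.67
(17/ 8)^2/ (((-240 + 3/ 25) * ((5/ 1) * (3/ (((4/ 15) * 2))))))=-289/ 431784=-0.00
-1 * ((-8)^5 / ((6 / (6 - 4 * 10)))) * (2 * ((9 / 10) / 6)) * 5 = -278528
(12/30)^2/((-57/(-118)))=472/1425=0.33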